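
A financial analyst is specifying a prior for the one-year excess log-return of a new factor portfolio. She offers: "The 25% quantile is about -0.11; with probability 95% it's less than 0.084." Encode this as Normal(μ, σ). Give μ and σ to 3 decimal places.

The p-quantile of Normal(μ,σ) is μ + z_p·σ, with z_{0.25} = -0.6745 and z_{0.95} = 1.645.
Eliminate σ: μ = (z₂·x₁ − z₁·x₂)/(z₂ − z₁) = (1.645·-0.11 − (-0.6745)·0.084)/2.319 = -0.054.
Then σ = (x₂ − x₁)/(z₂ − z₁) = (0.084 − -0.11)/2.319 = 0.084.

μ = -0.054, σ = 0.084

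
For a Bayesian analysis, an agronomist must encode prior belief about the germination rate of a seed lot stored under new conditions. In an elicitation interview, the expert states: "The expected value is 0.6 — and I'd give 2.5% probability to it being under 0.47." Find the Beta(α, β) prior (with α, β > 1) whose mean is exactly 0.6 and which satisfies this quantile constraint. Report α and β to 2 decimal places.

α ≈ 33.62, β ≈ 22.41

With mean 0.6 fixed, write α = 0.6s, β = 0.4s where s = α+β.
Need P(θ < 0.47) = 0.025 under Beta(0.6s, 0.4s). Normal approximation: (q−m)/√(m(1−m)/s) ≈ z_{0.025} = -1.96, so s ≈ 0.6·0.4·(-1.96)²/(0.47−0.6)² = 54.6.
At s = 54.6: P(θ<0.47) ≈ 0.027. Adjusting to match 0.025 gives s ≈ 56.03.
So α = 0.6·56.03 ≈ 33.62, β = 0.4·56.03 ≈ 22.41.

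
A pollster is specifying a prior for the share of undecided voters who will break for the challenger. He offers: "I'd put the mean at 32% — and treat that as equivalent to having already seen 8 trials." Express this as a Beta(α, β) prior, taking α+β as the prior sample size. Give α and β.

Under the effective-sample-size interpretation, Beta(α, β) has prior mean α/(α+β) and prior sample size α+β.
So α+β = 8 and α/(α+β) = 0.32, giving α = 0.32·8 = 2.56 and β = 8 − 2.56 = 5.44.

α = 2.56, β = 5.44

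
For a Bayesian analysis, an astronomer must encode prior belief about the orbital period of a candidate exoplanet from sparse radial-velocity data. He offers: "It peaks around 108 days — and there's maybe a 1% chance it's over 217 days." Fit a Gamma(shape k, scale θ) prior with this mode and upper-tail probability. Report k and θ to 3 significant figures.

k ≈ 11.1, θ ≈ 10.7

Gamma(k,θ) with k>1 has mode (k−1)θ, so θ = 108/(k−1).
Need P(X < 217) = 0.99 with θ tied to k this way. Start at k = 2, θ = 108: P(X<217) ≈ 0.596.
Too low — raise k to concentrate. Iterating converges to k ≈ 11.1.
Then θ = 108/(11.1−1) ≈ 10.7.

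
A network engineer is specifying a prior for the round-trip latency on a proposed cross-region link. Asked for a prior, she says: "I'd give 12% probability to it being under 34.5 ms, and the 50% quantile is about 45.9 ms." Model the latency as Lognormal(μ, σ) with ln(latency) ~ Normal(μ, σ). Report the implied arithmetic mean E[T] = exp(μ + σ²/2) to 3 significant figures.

E[T] ≈ 47.3 ms

If T ~ Lognormal(μ,σ) then ln T ~ Normal(μ,σ), so the p-quantile of ln T is μ + z_p·σ.
ln(34.5) = 3.541 and ln(45.9) = 3.826; z_{0.12} = -1.175, z_{0.5} = 0.
σ = (3.826 − 3.541)/(0 − (-1.175)) = 0.243.
μ = 3.541 − (-1.175)·0.243 = 3.826.
E[T] = exp(μ + σ²/2) = exp(3.826 + 0.0295) = 47.3 ms.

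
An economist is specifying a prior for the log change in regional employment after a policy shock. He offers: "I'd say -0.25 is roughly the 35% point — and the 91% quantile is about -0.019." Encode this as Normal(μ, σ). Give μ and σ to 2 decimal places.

μ = -0.20, σ = 0.13

The p-quantile of Normal(μ,σ) is μ + z_p·σ, with z_{0.35} = -0.3853 and z_{0.91} = 1.341.
Eliminate σ: μ = (z₂·x₁ − z₁·x₂)/(z₂ − z₁) = (1.341·-0.25 − (-0.3853)·-0.019)/1.726 = -0.20.
Then σ = (x₂ − x₁)/(z₂ − z₁) = (-0.019 − -0.25)/1.726 = 0.13.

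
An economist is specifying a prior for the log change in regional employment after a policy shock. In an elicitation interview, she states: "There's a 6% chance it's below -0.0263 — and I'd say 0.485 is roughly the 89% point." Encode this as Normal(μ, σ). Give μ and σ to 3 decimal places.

For Normal(μ,σ), the p-quantile is μ + z_p·σ. Here z_{0.06} = -1.555, z_{0.89} = 1.227.
So -0.0263 = μ − 1.555σ and 0.485 = μ + 1.227σ.
Subtracting: σ = (0.485 − -0.0263)/(1.227 − (-1.555)) = 0.184.
Then μ = -0.0263 − (-1.555)·0.184 = 0.260.

μ = 0.260, σ = 0.184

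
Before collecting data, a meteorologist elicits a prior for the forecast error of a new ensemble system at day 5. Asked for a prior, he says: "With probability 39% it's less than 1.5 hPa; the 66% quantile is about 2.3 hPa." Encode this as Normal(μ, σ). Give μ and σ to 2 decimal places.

The p-quantile of Normal(μ,σ) is μ + z_p·σ, with z_{0.39} = -0.2793 and z_{0.66} = 0.4125.
Eliminate σ: μ = (z₂·x₁ − z₁·x₂)/(z₂ − z₁) = (0.4125·1.5 − (-0.2793)·2.3)/0.6918 = 1.82.
Then σ = (x₂ − x₁)/(z₂ − z₁) = (2.3 − 1.5)/0.6918 = 1.16.

μ = 1.82, σ = 1.16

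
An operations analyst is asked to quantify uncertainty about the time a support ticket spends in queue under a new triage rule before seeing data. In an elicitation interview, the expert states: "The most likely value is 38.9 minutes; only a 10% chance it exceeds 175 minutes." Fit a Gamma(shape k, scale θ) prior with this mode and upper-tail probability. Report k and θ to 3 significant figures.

k ≈ 1.8, θ ≈ 48.8

Gamma(k,θ) with k>1 has mode (k−1)θ, so θ = 38.9/(k−1).
Need P(X < 175) = 0.9 with θ tied to k this way. Start at k = 2, θ = 38.9: P(X<175) ≈ 0.939.
Too high — lower k to spread out. Iterating converges to k ≈ 1.8.
Then θ = 38.9/(1.8−1) ≈ 48.8.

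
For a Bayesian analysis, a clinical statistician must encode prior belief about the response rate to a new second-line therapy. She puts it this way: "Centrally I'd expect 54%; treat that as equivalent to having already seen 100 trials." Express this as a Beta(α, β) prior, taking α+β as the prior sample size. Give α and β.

Under the effective-sample-size interpretation, Beta(α, β) has prior mean α/(α+β) and prior sample size α+β.
So α+β = 100 and α/(α+β) = 0.54, giving α = 0.54·100 = 54 and β = 100 − 54 = 46.

α = 54, β = 46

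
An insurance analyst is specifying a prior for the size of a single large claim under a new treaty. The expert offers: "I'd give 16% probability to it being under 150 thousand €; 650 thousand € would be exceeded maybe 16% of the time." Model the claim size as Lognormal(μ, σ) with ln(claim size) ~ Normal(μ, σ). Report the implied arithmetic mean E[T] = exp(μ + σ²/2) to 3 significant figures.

E[T] ≈ 410 thousand €

If T ~ Lognormal(μ,σ) then ln T ~ Normal(μ,σ), so the p-quantile of ln T is μ + z_p·σ.
ln(150) = 5.011 and ln(650) = 6.477; z_{0.16} = -0.9945, z_{0.84} = 0.9945.
σ = (6.477 − 5.011)/(0.9945 − (-0.9945)) = 0.737.
μ = 5.011 − (-0.9945)·0.737 = 5.744.
E[T] = exp(μ + σ²/2) = exp(5.744 + 0.2718) = 410 thousand €.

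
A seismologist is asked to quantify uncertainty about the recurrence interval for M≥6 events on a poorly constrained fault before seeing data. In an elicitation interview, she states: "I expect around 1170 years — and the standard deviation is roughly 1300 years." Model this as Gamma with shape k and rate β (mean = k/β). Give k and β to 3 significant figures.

k ≈ 0.81, β ≈ 0.000692

For Gamma(k, rate β): mean = k/β, variance = k/β², so CV = 1/√k.
CV = SD/mean = 1300/1170 = 1.111, hence k = 1/CV² = 0.81.
Then β = k/mean = 0.81/1170 = 0.000692.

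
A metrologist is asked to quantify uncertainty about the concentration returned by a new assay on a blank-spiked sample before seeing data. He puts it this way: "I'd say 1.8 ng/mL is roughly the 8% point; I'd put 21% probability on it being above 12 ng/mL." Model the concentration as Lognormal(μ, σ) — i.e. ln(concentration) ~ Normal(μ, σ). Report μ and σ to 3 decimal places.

If T ~ Lognormal(μ,σ) then ln T ~ Normal(μ,σ), so the p-quantile of ln T is μ + z_p·σ.
ln(1.8) = 0.5878 and ln(12) = 2.485; z_{0.08} = -1.405, z_{0.79} = 0.8064.
σ = (2.485 − 0.5878)/(0.8064 − (-1.405)) = 0.858.
μ = 0.5878 − (-1.405)·0.858 = 1.793.

μ ≈ 1.793, σ ≈ 0.858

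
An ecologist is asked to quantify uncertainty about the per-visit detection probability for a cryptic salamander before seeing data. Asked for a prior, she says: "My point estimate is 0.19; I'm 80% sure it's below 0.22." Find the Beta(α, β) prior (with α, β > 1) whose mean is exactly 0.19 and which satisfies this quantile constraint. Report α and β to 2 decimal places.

α ≈ 22.11, β ≈ 94.25

With mean 0.19 fixed, write α = 0.19s, β = 0.81s where s = α+β.
Need P(θ < 0.22) = 0.8 under Beta(0.19s, 0.81s). Normal approximation: (q−m)/√(m(1−m)/s) ≈ z_{0.8} = 0.842, so s ≈ 0.19·0.81·(0.842)²/(0.22−0.19)² = 121.1.
At s = 121.1: P(θ<0.22) ≈ 0.804. Adjusting to match 0.8 gives s ≈ 116.36.
So α = 0.19·116.36 ≈ 22.11, β = 0.81·116.36 ≈ 94.25.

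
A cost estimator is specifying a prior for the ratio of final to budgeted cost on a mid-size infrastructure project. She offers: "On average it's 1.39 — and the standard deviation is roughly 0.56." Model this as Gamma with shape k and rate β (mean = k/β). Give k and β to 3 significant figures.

For Gamma(k, rate β): mean = k/β, variance = k/β², so CV = 1/√k.
CV = SD/mean = 0.56/1.39 = 0.4029, hence k = 1/CV² = 6.16.
Then β = k/mean = 6.16/1.39 = 4.43.

k ≈ 6.16, β ≈ 4.43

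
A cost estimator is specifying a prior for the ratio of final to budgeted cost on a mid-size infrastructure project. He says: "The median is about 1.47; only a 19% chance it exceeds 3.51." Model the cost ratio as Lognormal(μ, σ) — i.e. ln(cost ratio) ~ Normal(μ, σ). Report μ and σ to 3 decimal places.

If T ~ Lognormal(μ,σ) then ln T ~ Normal(μ,σ), so the p-quantile of ln T is μ + z_p·σ.
ln(1.47) = 0.3853 and ln(3.51) = 1.256; z_{0.5} = 0, z_{0.81} = 0.8779.
σ = (1.256 − 0.3853)/(0.8779 − (0)) = 0.991.
μ = 0.3853 − (0)·0.991 = 0.385.

μ ≈ 0.385, σ ≈ 0.991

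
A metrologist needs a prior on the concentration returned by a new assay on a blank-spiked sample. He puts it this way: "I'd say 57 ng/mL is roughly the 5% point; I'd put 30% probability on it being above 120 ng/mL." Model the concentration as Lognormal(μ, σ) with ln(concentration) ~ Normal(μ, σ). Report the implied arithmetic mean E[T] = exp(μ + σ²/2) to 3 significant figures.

If T ~ Lognormal(μ,σ) then ln T ~ Normal(μ,σ), so the p-quantile of ln T is μ + z_p·σ.
ln(57) = 4.043 and ln(120) = 4.787; z_{0.05} = -1.645, z_{0.7} = 0.5244.
σ = (4.787 − 4.043)/(0.5244 − (-1.645)) = 0.343.
μ = 4.043 − (-1.645)·0.343 = 4.608.
E[T] = exp(μ + σ²/2) = exp(4.608 + 0.0589) = 106 ng/mL.

E[T] ≈ 106 ng/mL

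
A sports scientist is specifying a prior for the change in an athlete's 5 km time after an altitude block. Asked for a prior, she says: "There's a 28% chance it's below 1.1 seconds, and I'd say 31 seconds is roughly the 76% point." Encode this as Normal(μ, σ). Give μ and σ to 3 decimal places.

μ = 14.618, σ = 23.194

The p-quantile of Normal(μ,σ) is μ + z_p·σ, with z_{0.28} = -0.5828 and z_{0.76} = 0.7063.
Eliminate σ: μ = (z₂·x₁ − z₁·x₂)/(z₂ − z₁) = (0.7063·1.1 − (-0.5828)·31)/1.289 = 14.618.
Then σ = (x₂ − x₁)/(z₂ − z₁) = (31 − 1.1)/1.289 = 23.194.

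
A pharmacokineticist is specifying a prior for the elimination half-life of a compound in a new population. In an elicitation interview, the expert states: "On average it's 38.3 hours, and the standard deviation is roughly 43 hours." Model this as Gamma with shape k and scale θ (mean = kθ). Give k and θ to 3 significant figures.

k ≈ 0.793, θ ≈ 48.3

For Gamma(k, scale θ): mean = kθ, variance = kθ², so CV = 1/√k.
CV = SD/mean = 43/38.3 = 1.123, hence k = 1/CV² = 0.793.
Then θ = mean/k = 38.3/0.793 = 48.3.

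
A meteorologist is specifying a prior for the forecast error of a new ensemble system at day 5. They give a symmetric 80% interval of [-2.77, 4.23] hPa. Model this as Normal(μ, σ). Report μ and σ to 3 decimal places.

μ = 0.730, σ = 2.731

A symmetric 80% interval runs μ ± z·σ with z = 1.282.
Half-width = 3.5, so σ = 3.5/1.282 = 2.731.
μ is the interval midpoint, 0.730.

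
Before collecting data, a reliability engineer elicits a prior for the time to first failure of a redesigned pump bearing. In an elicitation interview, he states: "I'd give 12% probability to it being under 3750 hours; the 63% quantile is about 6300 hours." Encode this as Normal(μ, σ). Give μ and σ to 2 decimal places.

μ = 5738.41, σ = 1692.28

The p-quantile of Normal(μ,σ) is μ + z_p·σ, with z_{0.12} = -1.175 and z_{0.63} = 0.3319.
Eliminate σ: μ = (z₂·x₁ − z₁·x₂)/(z₂ − z₁) = (0.3319·3750 − (-1.175)·6300)/1.507 = 5738.41.
Then σ = (x₂ − x₁)/(z₂ − z₁) = (6300 − 3750)/1.507 = 1692.28.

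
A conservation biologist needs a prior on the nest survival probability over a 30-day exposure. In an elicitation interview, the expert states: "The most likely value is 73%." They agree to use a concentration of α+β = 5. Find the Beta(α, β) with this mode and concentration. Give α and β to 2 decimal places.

α = 3.19, β = 1.81

For α,β > 1 the Beta mode is (α−1)/(α+β−2). With α+β = 5, the mode is (α−1)/3.
Set (α−1)/3 = 0.73 → α = 1 + 0.73·3 = 3.19.
β = 5 − α = 1.81.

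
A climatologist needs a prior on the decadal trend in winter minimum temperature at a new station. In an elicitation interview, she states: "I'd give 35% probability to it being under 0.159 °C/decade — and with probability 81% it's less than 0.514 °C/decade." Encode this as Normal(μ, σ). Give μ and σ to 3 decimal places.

The p-quantile of Normal(μ,σ) is μ + z_p·σ, with z_{0.35} = -0.3853 and z_{0.81} = 0.8779.
Eliminate σ: μ = (z₂·x₁ − z₁·x₂)/(z₂ − z₁) = (0.8779·0.159 − (-0.3853)·0.514)/1.263 = 0.267.
Then σ = (x₂ − x₁)/(z₂ − z₁) = (0.514 − 0.159)/1.263 = 0.281.

μ = 0.267, σ = 0.281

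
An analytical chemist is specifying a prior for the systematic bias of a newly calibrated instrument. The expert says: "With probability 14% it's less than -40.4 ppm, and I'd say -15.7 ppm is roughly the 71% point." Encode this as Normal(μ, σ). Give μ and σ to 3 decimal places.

μ = -24.067, σ = 15.119

The p-quantile of Normal(μ,σ) is μ + z_p·σ, with z_{0.14} = -1.08 and z_{0.71} = 0.5534.
Eliminate σ: μ = (z₂·x₁ − z₁·x₂)/(z₂ − z₁) = (0.5534·-40.4 − (-1.08)·-15.7)/1.634 = -24.067.
Then σ = (x₂ − x₁)/(z₂ − z₁) = (-15.7 − -40.4)/1.634 = 15.119.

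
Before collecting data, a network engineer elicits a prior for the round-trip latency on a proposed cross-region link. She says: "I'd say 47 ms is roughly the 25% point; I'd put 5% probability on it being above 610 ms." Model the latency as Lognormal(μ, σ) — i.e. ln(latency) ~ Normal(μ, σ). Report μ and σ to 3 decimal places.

μ ≈ 4.596, σ ≈ 1.105

If T ~ Lognormal(μ,σ) then ln T ~ Normal(μ,σ), so the p-quantile of ln T is μ + z_p·σ.
ln(47) = 3.85 and ln(610) = 6.413; z_{0.25} = -0.6745, z_{0.95} = 1.645.
σ = (6.413 − 3.85)/(1.645 − (-0.6745)) = 1.105.
μ = 3.85 − (-0.6745)·1.105 = 4.596.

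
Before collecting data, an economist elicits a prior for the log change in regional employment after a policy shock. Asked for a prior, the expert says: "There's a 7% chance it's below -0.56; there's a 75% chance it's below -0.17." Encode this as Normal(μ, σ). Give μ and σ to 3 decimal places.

The p-quantile of Normal(μ,σ) is μ + z_p·σ, with z_{0.07} = -1.476 and z_{0.75} = 0.6745.
Eliminate σ: μ = (z₂·x₁ − z₁·x₂)/(z₂ − z₁) = (0.6745·-0.56 − (-1.476)·-0.17)/2.15 = -0.292.
Then σ = (x₂ − x₁)/(z₂ − z₁) = (-0.17 − -0.56)/2.15 = 0.181.

μ = -0.292, σ = 0.181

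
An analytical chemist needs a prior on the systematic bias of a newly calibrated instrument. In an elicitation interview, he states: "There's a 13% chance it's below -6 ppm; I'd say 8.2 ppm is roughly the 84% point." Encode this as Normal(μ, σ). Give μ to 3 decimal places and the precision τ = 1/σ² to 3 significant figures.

The p-quantile of Normal(μ,σ) is μ + z_p·σ, with z_{0.13} = -1.126 and z_{0.84} = 0.9945.
Eliminate σ: μ = (z₂·x₁ − z₁·x₂)/(z₂ − z₁) = (0.9945·-6 − (-1.126)·8.2)/2.121 = 1.542.
Then σ = (x₂ − x₁)/(z₂ − z₁) = (8.2 − -6)/2.121 = 6.695.
Precision τ = 1/σ² = 1/6.695² = 0.0223.

μ = 1.542, τ = 0.0223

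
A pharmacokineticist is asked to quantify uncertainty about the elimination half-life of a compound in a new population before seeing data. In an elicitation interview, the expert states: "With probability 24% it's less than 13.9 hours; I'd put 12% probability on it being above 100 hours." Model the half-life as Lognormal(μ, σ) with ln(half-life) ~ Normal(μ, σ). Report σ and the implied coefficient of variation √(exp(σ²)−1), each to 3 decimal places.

If T ~ Lognormal(μ,σ) then ln T ~ Normal(μ,σ), so the p-quantile of ln T is μ + z_p·σ.
ln(13.9) = 2.632 and ln(100) = 4.605; z_{0.24} = -0.7063, z_{0.88} = 1.175.
σ = (4.605 − 2.632)/(1.175 − (-0.7063)) = 1.049.
μ = 2.632 − (-0.7063)·1.049 = 3.373.
CV = √(exp(σ²)−1) = √(exp(1.1002)−1) = 1.416.

σ ≈ 1.049, CV ≈ 1.416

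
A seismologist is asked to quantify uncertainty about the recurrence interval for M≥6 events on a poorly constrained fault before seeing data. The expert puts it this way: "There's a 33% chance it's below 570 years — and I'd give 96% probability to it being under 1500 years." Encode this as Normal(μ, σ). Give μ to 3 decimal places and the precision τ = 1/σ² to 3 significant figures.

μ = 756.761, τ = 5.55e-06

The p-quantile of Normal(μ,σ) is μ + z_p·σ, with z_{0.33} = -0.4399 and z_{0.96} = 1.751.
Eliminate σ: μ = (z₂·x₁ − z₁·x₂)/(z₂ − z₁) = (1.751·570 − (-0.4399)·1500)/2.191 = 756.761.
Then σ = (x₂ − x₁)/(z₂ − z₁) = (1500 − 570)/2.191 = 424.541.
Precision τ = 1/σ² = 1/424.5² = 5.55e-06.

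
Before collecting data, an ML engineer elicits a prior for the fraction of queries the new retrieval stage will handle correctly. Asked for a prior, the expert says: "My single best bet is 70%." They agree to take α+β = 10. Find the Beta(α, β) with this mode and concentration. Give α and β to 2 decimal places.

For α,β > 1 the Beta mode is (α−1)/(α+β−2). With α+β = 10, the mode is (α−1)/8.
Set (α−1)/8 = 0.7 → α = 1 + 0.7·8 = 6.60.
β = 10 − α = 3.40.

α = 6.60, β = 3.40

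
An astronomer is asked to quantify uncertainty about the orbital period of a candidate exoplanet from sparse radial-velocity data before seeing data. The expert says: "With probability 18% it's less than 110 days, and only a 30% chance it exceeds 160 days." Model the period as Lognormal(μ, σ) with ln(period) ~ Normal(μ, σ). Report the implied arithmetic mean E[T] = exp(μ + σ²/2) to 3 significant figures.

E[T] ≈ 144 days

If T ~ Lognormal(μ,σ) then ln T ~ Normal(μ,σ), so the p-quantile of ln T is μ + z_p·σ.
ln(110) = 4.7 and ln(160) = 5.075; z_{0.18} = -0.9154, z_{0.7} = 0.5244.
σ = (5.075 − 4.7)/(0.5244 − (-0.9154)) = 0.260.
μ = 4.7 − (-0.9154)·0.260 = 4.939.
E[T] = exp(μ + σ²/2) = exp(4.939 + 0.0339) = 144 days.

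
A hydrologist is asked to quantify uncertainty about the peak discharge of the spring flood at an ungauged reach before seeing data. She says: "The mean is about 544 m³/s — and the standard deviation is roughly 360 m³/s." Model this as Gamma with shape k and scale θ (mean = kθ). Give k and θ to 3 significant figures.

k ≈ 2.28, θ ≈ 238

For Gamma(k, scale θ): mean = kθ, variance = kθ², so CV = 1/√k.
CV = SD/mean = 360/544 = 0.6618, hence k = 1/CV² = 2.28.
Then θ = mean/k = 544/2.28 = 238.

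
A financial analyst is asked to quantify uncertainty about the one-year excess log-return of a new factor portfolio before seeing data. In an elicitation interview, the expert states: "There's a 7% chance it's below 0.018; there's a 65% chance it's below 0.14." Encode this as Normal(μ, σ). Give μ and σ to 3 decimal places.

μ = 0.115, σ = 0.066

The p-quantile of Normal(μ,σ) is μ + z_p·σ, with z_{0.07} = -1.476 and z_{0.65} = 0.3853.
Eliminate σ: μ = (z₂·x₁ − z₁·x₂)/(z₂ − z₁) = (0.3853·0.018 − (-1.476)·0.14)/1.861 = 0.115.
Then σ = (x₂ − x₁)/(z₂ − z₁) = (0.14 − 0.018)/1.861 = 0.066.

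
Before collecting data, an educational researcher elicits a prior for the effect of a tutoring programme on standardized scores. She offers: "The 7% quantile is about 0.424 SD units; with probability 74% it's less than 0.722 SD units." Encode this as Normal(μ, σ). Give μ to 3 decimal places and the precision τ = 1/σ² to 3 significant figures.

The p-quantile of Normal(μ,σ) is μ + z_p·σ, with z_{0.07} = -1.476 and z_{0.74} = 0.6433.
Eliminate σ: μ = (z₂·x₁ − z₁·x₂)/(z₂ − z₁) = (0.6433·0.424 − (-1.476)·0.722)/2.119 = 0.632.
Then σ = (x₂ − x₁)/(z₂ − z₁) = (0.722 − 0.424)/2.119 = 0.141.
Precision τ = 1/σ² = 1/0.1406² = 50.6.

μ = 0.632, τ = 50.6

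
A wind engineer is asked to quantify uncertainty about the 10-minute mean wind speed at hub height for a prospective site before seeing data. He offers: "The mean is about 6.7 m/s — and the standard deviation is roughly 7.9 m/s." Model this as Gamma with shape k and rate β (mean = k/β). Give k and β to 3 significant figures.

k ≈ 0.719, β ≈ 0.107

For Gamma(k, rate β): mean = k/β, variance = k/β², so CV = 1/√k.
CV = SD/mean = 7.9/6.7 = 1.179, hence k = 1/CV² = 0.719.
Then β = k/mean = 0.719/6.7 = 0.107.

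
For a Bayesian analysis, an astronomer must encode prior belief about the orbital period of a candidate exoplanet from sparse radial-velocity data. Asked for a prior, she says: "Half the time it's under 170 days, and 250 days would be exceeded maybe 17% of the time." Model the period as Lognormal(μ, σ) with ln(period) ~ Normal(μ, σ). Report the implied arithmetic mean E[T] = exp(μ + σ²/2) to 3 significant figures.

If T ~ Lognormal(μ,σ) then ln T ~ Normal(μ,σ), so the p-quantile of ln T is μ + z_p·σ.
ln(170) = 5.136 and ln(250) = 5.521; z_{0.5} = 0, z_{0.83} = 0.9542.
σ = (5.521 − 5.136)/(0.9542 − (0)) = 0.404.
μ = 5.136 − (0)·0.404 = 5.136.
E[T] = exp(μ + σ²/2) = exp(5.136 + 0.0817) = 184 days.

E[T] ≈ 184 days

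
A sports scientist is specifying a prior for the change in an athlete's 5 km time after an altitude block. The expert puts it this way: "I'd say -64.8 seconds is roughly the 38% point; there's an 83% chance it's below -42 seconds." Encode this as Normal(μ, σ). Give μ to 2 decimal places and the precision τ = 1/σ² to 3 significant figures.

The p-quantile of Normal(μ,σ) is μ + z_p·σ, with z_{0.38} = -0.3055 and z_{0.83} = 0.9542.
Eliminate σ: μ = (z₂·x₁ − z₁·x₂)/(z₂ − z₁) = (0.9542·-64.8 − (-0.3055)·-42)/1.26 = -59.27.
Then σ = (x₂ − x₁)/(z₂ − z₁) = (-42 − -64.8)/1.26 = 18.10.
Precision τ = 1/σ² = 1/18.1² = 0.00305.

μ = -59.27, τ = 0.00305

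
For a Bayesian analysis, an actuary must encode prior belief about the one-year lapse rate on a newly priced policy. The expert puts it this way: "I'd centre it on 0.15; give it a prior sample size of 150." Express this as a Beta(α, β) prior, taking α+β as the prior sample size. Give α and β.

α = 22.5, β = 127.5

Under the effective-sample-size interpretation, Beta(α, β) has prior mean α/(α+β) and prior sample size α+β.
So α+β = 150 and α/(α+β) = 0.15, giving α = 0.15·150 = 22.5 and β = 150 − 22.5 = 127.5.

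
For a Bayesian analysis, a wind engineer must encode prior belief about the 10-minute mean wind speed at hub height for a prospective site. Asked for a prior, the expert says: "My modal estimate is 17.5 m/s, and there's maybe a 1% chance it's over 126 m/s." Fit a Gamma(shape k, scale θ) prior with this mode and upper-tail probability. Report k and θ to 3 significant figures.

k ≈ 1.89, θ ≈ 19.6

Gamma(k,θ) with k>1 has mode (k−1)θ, so θ = 17.5/(k−1).
Need P(X < 126) = 0.99 with θ tied to k this way. Start at k = 2, θ = 17.5: P(X<126) ≈ 0.994.
Too high — lower k to spread out. Iterating converges to k ≈ 1.89.
Then θ = 17.5/(1.89−1) ≈ 19.6.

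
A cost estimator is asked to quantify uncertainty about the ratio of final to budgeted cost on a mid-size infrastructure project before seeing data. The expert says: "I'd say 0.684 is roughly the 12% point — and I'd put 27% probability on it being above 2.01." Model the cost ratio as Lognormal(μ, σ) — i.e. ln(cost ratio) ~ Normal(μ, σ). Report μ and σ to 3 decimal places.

μ ≈ 0.329, σ ≈ 0.603

If T ~ Lognormal(μ,σ) then ln T ~ Normal(μ,σ), so the p-quantile of ln T is μ + z_p·σ.
ln(0.684) = -0.3798 and ln(2.01) = 0.6981; z_{0.12} = -1.175, z_{0.73} = 0.6128.
σ = (0.6981 − -0.3798)/(0.6128 − (-1.175)) = 0.603.
μ = -0.3798 − (-1.175)·0.603 = 0.329.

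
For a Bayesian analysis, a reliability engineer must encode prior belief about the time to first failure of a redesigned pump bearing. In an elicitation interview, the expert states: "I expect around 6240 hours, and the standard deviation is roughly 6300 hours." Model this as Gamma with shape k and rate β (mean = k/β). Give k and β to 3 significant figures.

k ≈ 0.981, β ≈ 0.000157

For Gamma(k, rate β): mean = k/β, variance = k/β², so CV = 1/√k.
CV = SD/mean = 6300/6240 = 1.01, hence k = 1/CV² = 0.981.
Then β = k/mean = 0.981/6240 = 0.000157.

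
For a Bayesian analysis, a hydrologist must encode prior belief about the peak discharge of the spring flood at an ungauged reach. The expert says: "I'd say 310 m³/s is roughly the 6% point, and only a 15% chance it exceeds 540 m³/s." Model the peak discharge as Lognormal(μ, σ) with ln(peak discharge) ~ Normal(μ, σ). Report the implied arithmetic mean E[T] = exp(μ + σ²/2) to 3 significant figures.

If T ~ Lognormal(μ,σ) then ln T ~ Normal(μ,σ), so the p-quantile of ln T is μ + z_p·σ.
ln(310) = 5.737 and ln(540) = 6.292; z_{0.06} = -1.555, z_{0.85} = 1.036.
σ = (6.292 − 5.737)/(1.036 − (-1.555)) = 0.214.
μ = 5.737 − (-1.555)·0.214 = 6.070.
E[T] = exp(μ + σ²/2) = exp(6.070 + 0.0229) = 443 m³/s.

E[T] ≈ 443 m³/s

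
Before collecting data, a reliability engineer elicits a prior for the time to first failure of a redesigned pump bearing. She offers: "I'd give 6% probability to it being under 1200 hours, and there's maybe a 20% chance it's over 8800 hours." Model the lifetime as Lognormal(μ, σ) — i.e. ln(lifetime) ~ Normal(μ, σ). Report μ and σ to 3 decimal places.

μ ≈ 8.383, σ ≈ 0.831

If T ~ Lognormal(μ,σ) then ln T ~ Normal(μ,σ), so the p-quantile of ln T is μ + z_p·σ.
ln(1200) = 7.09 and ln(8800) = 9.083; z_{0.06} = -1.555, z_{0.8} = 0.8416.
σ = (9.083 − 7.09)/(0.8416 − (-1.555)) = 0.831.
μ = 7.09 − (-1.555)·0.831 = 8.383.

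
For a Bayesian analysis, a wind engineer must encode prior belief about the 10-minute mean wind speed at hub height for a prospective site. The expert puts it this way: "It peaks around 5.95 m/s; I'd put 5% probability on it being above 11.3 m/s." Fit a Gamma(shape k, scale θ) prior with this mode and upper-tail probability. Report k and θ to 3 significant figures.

k ≈ 7.76, θ ≈ 0.881

Gamma(k,θ) with k>1 has mode (k−1)θ, so θ = 5.95/(k−1).
Need P(X < 11.3) = 0.95 with θ tied to k this way. Start at k = 2, θ = 5.95: P(X<11.3) ≈ 0.566.
Too low — raise k to concentrate. Iterating converges to k ≈ 7.76.
Then θ = 5.95/(7.76−1) ≈ 0.881.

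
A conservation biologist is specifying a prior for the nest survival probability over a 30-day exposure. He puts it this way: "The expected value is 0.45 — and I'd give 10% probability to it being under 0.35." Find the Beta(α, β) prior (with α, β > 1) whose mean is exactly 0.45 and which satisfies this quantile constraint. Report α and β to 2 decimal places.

With mean 0.45 fixed, write α = 0.45s, β = 0.55s where s = α+β.
Need P(θ < 0.35) = 0.1 under Beta(0.45s, 0.55s). Normal approximation: (q−m)/√(m(1−m)/s) ≈ z_{0.1} = -1.28, so s ≈ 0.45·0.55·(-1.28)²/(0.35−0.45)² = 40.6.
At s = 40.6: P(θ<0.35) ≈ 0.098. Adjusting to match 0.1 gives s ≈ 39.86.
So α = 0.45·39.86 ≈ 17.94, β = 0.55·39.86 ≈ 21.92.

α ≈ 17.94, β ≈ 21.92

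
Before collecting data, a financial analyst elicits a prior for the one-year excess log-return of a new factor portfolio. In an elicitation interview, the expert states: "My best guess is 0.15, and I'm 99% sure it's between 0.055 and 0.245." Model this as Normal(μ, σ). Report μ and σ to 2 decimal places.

μ = 0.15, σ = 0.04

A symmetric 99% interval runs μ ± z·σ with z = 2.576.
Half-width = 0.095, so σ = 0.095/2.576 = 0.04.
μ is the stated best guess, 0.15.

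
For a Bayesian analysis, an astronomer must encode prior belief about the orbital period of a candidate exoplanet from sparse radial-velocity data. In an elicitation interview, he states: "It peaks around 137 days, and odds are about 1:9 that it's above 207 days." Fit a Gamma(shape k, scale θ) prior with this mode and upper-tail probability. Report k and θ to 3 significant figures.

k ≈ 11.9, θ ≈ 12.5

Gamma(k,θ) with k>1 has mode (k−1)θ, so θ = 137/(k−1).
Need P(X < 207) = 0.9 with θ tied to k this way. Start at k = 2, θ = 137: P(X<207) ≈ 0.446.
Too low — raise k to concentrate. Iterating converges to k ≈ 11.9.
Then θ = 137/(11.9−1) ≈ 12.5.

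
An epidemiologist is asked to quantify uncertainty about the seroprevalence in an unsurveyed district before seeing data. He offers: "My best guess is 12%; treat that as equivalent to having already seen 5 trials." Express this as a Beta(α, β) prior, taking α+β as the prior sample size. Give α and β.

α = 0.6, β = 4.4

Under the effective-sample-size interpretation, Beta(α, β) has prior mean α/(α+β) and prior sample size α+β.
So α+β = 5 and α/(α+β) = 0.12, giving α = 0.12·5 = 0.6 and β = 5 − 0.6 = 4.4.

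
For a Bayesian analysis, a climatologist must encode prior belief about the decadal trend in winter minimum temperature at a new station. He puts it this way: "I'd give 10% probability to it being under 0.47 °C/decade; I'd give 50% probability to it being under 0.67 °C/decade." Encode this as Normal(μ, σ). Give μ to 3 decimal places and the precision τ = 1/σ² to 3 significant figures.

The p-quantile of Normal(μ,σ) is μ + z_p·σ, with z_{0.1} = -1.282 and z_{0.5} = 0.
Eliminate σ: μ = (z₂·x₁ − z₁·x₂)/(z₂ − z₁) = (0·0.47 − (-1.282)·0.67)/1.282 = 0.670.
Then σ = (x₂ − x₁)/(z₂ − z₁) = (0.67 − 0.47)/1.282 = 0.156.
Precision τ = 1/σ² = 1/0.1561² = 41.1.

μ = 0.670, τ = 41.1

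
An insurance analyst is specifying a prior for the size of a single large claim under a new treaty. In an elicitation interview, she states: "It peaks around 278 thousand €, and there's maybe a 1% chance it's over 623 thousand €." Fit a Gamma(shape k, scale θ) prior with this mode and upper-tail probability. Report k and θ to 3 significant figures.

k ≈ 8.38, θ ≈ 37.7

Gamma(k,θ) with k>1 has mode (k−1)θ, so θ = 278/(k−1).
Need P(X < 623) = 0.99 with θ tied to k this way. Start at k = 2, θ = 278: P(X<623) ≈ 0.655.
Too low — raise k to concentrate. Iterating converges to k ≈ 8.38.
Then θ = 278/(8.38−1) ≈ 37.7.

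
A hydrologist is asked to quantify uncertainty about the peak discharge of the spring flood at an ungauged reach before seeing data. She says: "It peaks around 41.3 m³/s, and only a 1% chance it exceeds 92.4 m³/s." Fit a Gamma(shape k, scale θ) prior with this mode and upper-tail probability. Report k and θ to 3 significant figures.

k ≈ 8.41, θ ≈ 5.57

Gamma(k,θ) with k>1 has mode (k−1)θ, so θ = 41.3/(k−1).
Need P(X < 92.4) = 0.99 with θ tied to k this way. Start at k = 2, θ = 41.3: P(X<92.4) ≈ 0.654.
Too low — raise k to concentrate. Iterating converges to k ≈ 8.41.
Then θ = 41.3/(8.41−1) ≈ 5.57.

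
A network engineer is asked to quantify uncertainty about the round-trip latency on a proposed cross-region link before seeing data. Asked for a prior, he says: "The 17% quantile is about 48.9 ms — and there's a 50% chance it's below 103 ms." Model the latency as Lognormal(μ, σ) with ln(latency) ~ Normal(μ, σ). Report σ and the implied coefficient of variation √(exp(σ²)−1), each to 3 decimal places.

If T ~ Lognormal(μ,σ) then ln T ~ Normal(μ,σ), so the p-quantile of ln T is μ + z_p·σ.
ln(48.9) = 3.89 and ln(103) = 4.635; z_{0.17} = -0.9542, z_{0.5} = 0.
σ = (4.635 − 3.89)/(0 − (-0.9542)) = 0.781.
μ = 3.89 − (-0.9542)·0.781 = 4.635.
CV = √(exp(σ²)−1) = √(exp(0.6095)−1) = 0.916.

σ ≈ 0.781, CV ≈ 0.916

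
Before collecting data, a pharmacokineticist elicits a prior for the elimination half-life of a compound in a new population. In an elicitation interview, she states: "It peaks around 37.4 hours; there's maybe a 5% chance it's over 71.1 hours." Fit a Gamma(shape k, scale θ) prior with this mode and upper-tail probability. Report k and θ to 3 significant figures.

k ≈ 7.74, θ ≈ 5.55

Gamma(k,θ) with k>1 has mode (k−1)θ, so θ = 37.4/(k−1).
Need P(X < 71.1) = 0.95 with θ tied to k this way. Start at k = 2, θ = 37.4: P(X<71.1) ≈ 0.567.
Too low — raise k to concentrate. Iterating converges to k ≈ 7.74.
Then θ = 37.4/(7.74−1) ≈ 5.55.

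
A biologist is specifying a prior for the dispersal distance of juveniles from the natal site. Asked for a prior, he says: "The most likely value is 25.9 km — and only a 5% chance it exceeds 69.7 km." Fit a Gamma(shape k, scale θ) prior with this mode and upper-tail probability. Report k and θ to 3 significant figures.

k ≈ 3.75, θ ≈ 9.43

Gamma(k,θ) with k>1 has mode (k−1)θ, so θ = 25.9/(k−1).
Need P(X < 69.7) = 0.95 with θ tied to k this way. Start at k = 2, θ = 25.9: P(X<69.7) ≈ 0.750.
Too low — raise k to concentrate. Iterating converges to k ≈ 3.75.
Then θ = 25.9/(3.75−1) ≈ 9.43.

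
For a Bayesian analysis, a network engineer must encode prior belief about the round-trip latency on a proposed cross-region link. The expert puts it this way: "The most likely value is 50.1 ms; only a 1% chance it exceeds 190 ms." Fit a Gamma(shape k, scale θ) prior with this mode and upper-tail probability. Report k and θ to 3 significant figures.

Gamma(k,θ) with k>1 has mode (k−1)θ, so θ = 50.1/(k−1).
Need P(X < 190) = 0.99 with θ tied to k this way. Start at k = 2, θ = 50.1: P(X<190) ≈ 0.892.
Too low — raise k to concentrate. Iterating converges to k ≈ 3.39.
Then θ = 50.1/(3.39−1) ≈ 21.

k ≈ 3.39, θ ≈ 21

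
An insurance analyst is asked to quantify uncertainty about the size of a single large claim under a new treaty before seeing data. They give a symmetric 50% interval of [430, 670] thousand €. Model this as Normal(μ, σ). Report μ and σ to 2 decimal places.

A symmetric 50% interval runs μ ± z·σ with z = 0.6745.
Half-width = 120, so σ = 120/0.6745 = 177.91.
μ is the interval midpoint, 550.00.

μ = 550.00, σ = 177.91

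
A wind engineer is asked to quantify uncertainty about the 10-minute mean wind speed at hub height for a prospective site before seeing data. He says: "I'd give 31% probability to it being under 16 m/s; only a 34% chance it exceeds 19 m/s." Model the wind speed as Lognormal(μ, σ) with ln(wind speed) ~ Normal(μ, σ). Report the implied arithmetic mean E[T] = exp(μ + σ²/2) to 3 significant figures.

E[T] ≈ 17.9 m/s

If T ~ Lognormal(μ,σ) then ln T ~ Normal(μ,σ), so the p-quantile of ln T is μ + z_p·σ.
ln(16) = 2.773 and ln(19) = 2.944; z_{0.31} = -0.4959, z_{0.66} = 0.4125.
σ = (2.944 − 2.773)/(0.4125 − (-0.4959)) = 0.189.
μ = 2.773 − (-0.4959)·0.189 = 2.866.
E[T] = exp(μ + σ²/2) = exp(2.866 + 0.0179) = 17.9 m/s.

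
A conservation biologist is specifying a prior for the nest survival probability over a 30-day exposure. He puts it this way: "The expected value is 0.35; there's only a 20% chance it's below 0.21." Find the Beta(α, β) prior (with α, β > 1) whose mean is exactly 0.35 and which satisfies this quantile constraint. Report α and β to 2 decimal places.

With mean 0.35 fixed, write α = 0.35s, β = 0.65s where s = α+β.
Need P(θ < 0.21) = 0.2 under Beta(0.35s, 0.65s). Normal approximation: (q−m)/√(m(1−m)/s) ≈ z_{0.2} = -0.842, so s ≈ 0.35·0.65·(-0.842)²/(0.21−0.35)² = 8.2.
At s = 8.2: P(θ<0.21) ≈ 0.205. Adjusting to match 0.2 gives s ≈ 8.53.
So α = 0.35·8.53 ≈ 2.99, β = 0.65·8.53 ≈ 5.55.

α ≈ 2.99, β ≈ 5.55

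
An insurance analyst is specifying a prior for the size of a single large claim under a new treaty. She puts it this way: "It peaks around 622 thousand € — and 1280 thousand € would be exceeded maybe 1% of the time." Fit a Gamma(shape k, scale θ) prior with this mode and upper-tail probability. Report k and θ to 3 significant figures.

k ≈ 10.4, θ ≈ 66.3

Gamma(k,θ) with k>1 has mode (k−1)θ, so θ = 622/(k−1).
Need P(X < 1280) = 0.99 with θ tied to k this way. Start at k = 2, θ = 622: P(X<1280) ≈ 0.609.
Too low — raise k to concentrate. Iterating converges to k ≈ 10.4.
Then θ = 622/(10.4−1) ≈ 66.3.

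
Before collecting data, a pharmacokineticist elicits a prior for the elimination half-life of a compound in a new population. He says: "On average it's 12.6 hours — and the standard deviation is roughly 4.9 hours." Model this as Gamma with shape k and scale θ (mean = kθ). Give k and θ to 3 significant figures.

k ≈ 6.61, θ ≈ 1.91

For Gamma(k, scale θ): mean = kθ, variance = kθ², so CV = 1/√k.
CV = SD/mean = 4.9/12.6 = 0.3889, hence k = 1/CV² = 6.61.
Then θ = mean/k = 12.6/6.61 = 1.91.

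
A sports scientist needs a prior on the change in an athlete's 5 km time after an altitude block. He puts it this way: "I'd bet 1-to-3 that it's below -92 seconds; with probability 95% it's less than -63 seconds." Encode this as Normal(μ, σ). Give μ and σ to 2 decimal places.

The p-quantile of Normal(μ,σ) is μ + z_p·σ, with z_{0.25} = -0.6745 and z_{0.95} = 1.645.
Eliminate σ: μ = (z₂·x₁ − z₁·x₂)/(z₂ − z₁) = (1.645·-92 − (-0.6745)·-63)/2.319 = -83.57.
Then σ = (x₂ − x₁)/(z₂ − z₁) = (-63 − -92)/2.319 = 12.50.

μ = -83.57, σ = 12.50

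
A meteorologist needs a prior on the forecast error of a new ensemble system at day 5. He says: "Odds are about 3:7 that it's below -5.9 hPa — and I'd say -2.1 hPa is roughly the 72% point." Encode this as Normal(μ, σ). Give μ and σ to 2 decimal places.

The p-quantile of Normal(μ,σ) is μ + z_p·σ, with z_{0.3} = -0.5244 and z_{0.72} = 0.5828.
Eliminate σ: μ = (z₂·x₁ − z₁·x₂)/(z₂ − z₁) = (0.5828·-5.9 − (-0.5244)·-2.1)/1.107 = -4.10.
Then σ = (x₂ − x₁)/(z₂ − z₁) = (-2.1 − -5.9)/1.107 = 3.43.

μ = -4.10, σ = 3.43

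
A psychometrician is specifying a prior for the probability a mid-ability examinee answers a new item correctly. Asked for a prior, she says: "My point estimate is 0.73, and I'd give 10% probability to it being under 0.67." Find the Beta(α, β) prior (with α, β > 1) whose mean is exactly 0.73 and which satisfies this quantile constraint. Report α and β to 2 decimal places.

With mean 0.73 fixed, write α = 0.73s, β = 0.27s where s = α+β.
Need P(θ < 0.67) = 0.1 under Beta(0.73s, 0.27s). Normal approximation: (q−m)/√(m(1−m)/s) ≈ z_{0.1} = -1.28, so s ≈ 0.73·0.27·(-1.28)²/(0.67−0.73)² = 89.9.
At s = 89.9: P(θ<0.67) ≈ 0.103. Adjusting to match 0.1 gives s ≈ 92.60.
So α = 0.73·92.60 ≈ 67.60, β = 0.27·92.60 ≈ 25.00.

α ≈ 67.60, β ≈ 25.00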